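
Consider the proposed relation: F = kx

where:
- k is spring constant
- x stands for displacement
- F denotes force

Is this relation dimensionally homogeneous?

Yes

k (spring constant) has dimensions [M T^-2].
x (displacement) has dimensions [L].
F (force) has dimensions [L M T^-2].

Left side: [L M T^-2]
Right side: [L M T^-2]

Both sides have the same dimensions, so the equation is dimensionally consistent.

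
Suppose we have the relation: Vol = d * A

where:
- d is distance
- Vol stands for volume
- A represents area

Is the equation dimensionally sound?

Yes

d (distance) has dimensions [L].
Vol (volume) has dimensions [L^3].
A (area) has dimensions [L^2].

Left side: [L^3]
Right side: [L^3]

Both sides have the same dimensions, so the equation is dimensionally consistent.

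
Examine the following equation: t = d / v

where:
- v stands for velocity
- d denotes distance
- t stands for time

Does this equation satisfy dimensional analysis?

Yes

v (velocity) has dimensions [L T^-1].
d (distance) has dimensions [L].
t (time) has dimensions [T].

Left side: [T]
Right side: [T]

Both sides have the same dimensions, so the equation is dimensionally consistent.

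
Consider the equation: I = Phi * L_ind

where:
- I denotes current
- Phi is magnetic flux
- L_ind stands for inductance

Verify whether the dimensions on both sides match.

No

I (current) has dimensions [I].
Phi (magnetic flux) has dimensions [I^-1 L^2 M T^-2].
L_ind (inductance) has dimensions [I^-2 L^2 M T^-2].

Left side: [I]
Right side: [I^-3 L^4 M^2 T^-4]

The two sides have different dimensions, so the equation is NOT dimensionally consistent.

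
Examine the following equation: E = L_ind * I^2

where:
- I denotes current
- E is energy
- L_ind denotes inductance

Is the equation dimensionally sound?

Yes

I (current) has dimensions [I].
E (energy) has dimensions [L^2 M T^-2].
L_ind (inductance) has dimensions [I^-2 L^2 M T^-2].

Left side: [L^2 M T^-2]
Right side: [L^2 M T^-2]

Both sides have the same dimensions, so the equation is dimensionally consistent.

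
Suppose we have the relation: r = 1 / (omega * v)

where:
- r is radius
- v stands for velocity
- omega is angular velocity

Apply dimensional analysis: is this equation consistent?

No

r (radius) has dimensions [L].
v (velocity) has dimensions [L T^-1].
omega (angular velocity) has dimensions [T^-1].

Left side: [L]
Right side: [L^-1 T^2]

The two sides have different dimensions, so the equation is NOT dimensionally consistent.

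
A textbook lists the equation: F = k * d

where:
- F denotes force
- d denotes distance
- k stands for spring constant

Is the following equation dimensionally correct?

Yes

F (force) has dimensions [L M T^-2].
d (distance) has dimensions [L].
k (spring constant) has dimensions [M T^-2].

Left side: [L M T^-2]
Right side: [L M T^-2]

Both sides have the same dimensions, so the equation is dimensionally consistent.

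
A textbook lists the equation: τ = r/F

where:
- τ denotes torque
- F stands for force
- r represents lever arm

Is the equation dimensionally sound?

No

τ (torque) has dimensions [L^2 M T^-2].
F (force) has dimensions [L M T^-2].
r (lever arm) has dimensions [L].

Left side: [L^2 M T^-2]
Right side: [M^-1 T^2]

The two sides have different dimensions, so the equation is NOT dimensionally consistent.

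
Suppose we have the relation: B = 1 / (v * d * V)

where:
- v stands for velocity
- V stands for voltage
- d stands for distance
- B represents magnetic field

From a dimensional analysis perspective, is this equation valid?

No

v (velocity) has dimensions [L T^-1].
V (voltage) has dimensions [I^-1 L^2 M T^-3].
d (distance) has dimensions [L].
B (magnetic field) has dimensions [I^-1 M T^-2].

Left side: [I^-1 M T^-2]
Right side: [I L^-4 M^-1 T^4]

The two sides have different dimensions, so the equation is NOT dimensionally consistent.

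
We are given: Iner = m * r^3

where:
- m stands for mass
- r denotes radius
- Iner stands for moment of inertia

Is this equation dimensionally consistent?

No

m (mass) has dimensions [M].
r (radius) has dimensions [L].
Iner (moment of inertia) has dimensions [L^2 M].

Left side: [L^2 M]
Right side: [L^3 M]

The two sides have different dimensions, so the equation is NOT dimensionally consistent.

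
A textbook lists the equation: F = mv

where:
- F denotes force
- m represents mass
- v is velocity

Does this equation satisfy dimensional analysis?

No

F (force) has dimensions [L M T^-2].
m (mass) has dimensions [M].
v (velocity) has dimensions [L T^-1].

Left side: [L M T^-2]
Right side: [L M T^-1]

The two sides have different dimensions, so the equation is NOT dimensionally consistent.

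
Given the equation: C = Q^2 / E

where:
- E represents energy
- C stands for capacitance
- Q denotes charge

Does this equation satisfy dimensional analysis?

Yes

E (energy) has dimensions [L^2 M T^-2].
C (capacitance) has dimensions [I^2 L^-2 M^-1 T^4].
Q (charge) has dimensions [I T].

Left side: [I^2 L^-2 M^-1 T^4]
Right side: [I^2 L^-2 M^-1 T^4]

Both sides have the same dimensions, so the equation is dimensionally consistent.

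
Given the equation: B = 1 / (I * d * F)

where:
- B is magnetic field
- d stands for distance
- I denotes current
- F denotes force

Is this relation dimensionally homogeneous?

No

B (magnetic field) has dimensions [I^-1 M T^-2].
d (distance) has dimensions [L].
I (current) has dimensions [I].
F (force) has dimensions [L M T^-2].

Left side: [I^-1 M T^-2]
Right side: [I^-1 L^-2 M^-1 T^2]

The two sides have different dimensions, so the equation is NOT dimensionally consistent.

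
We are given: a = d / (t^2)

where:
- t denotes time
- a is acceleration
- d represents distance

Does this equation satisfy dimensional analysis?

Yes

t (time) has dimensions [T].
a (acceleration) has dimensions [L T^-2].
d (distance) has dimensions [L].

Left side: [L T^-2]
Right side: [L T^-2]

Both sides have the same dimensions, so the equation is dimensionally consistent.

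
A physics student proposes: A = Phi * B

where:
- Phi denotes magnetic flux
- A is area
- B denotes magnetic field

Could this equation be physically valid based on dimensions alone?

No

Phi (magnetic flux) has dimensions [I^-1 L^2 M T^-2].
A (area) has dimensions [L^2].
B (magnetic field) has dimensions [I^-1 M T^-2].

Left side: [L^2]
Right side: [I^-2 L^2 M^2 T^-4]

The two sides have different dimensions, so the equation is NOT dimensionally consistent.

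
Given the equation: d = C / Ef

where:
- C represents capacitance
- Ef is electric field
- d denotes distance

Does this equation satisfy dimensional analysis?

No

C (capacitance) has dimensions [I^2 L^-2 M^-1 T^4].
Ef (electric field) has dimensions [I^-1 L M T^-3].
d (distance) has dimensions [L].

Left side: [L]
Right side: [I^3 L^-3 M^-2 T^7]

The two sides have different dimensions, so the equation is NOT dimensionally consistent.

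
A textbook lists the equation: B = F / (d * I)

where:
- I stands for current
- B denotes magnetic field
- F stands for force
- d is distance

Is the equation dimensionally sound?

Yes

I (current) has dimensions [I].
B (magnetic field) has dimensions [I^-1 M T^-2].
F (force) has dimensions [L M T^-2].
d (distance) has dimensions [L].

Left side: [I^-1 M T^-2]
Right side: [I^-1 M T^-2]

Both sides have the same dimensions, so the equation is dimensionally consistent.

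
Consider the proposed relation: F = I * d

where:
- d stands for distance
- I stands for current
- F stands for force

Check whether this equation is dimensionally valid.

No

d (distance) has dimensions [L].
I (current) has dimensions [I].
F (force) has dimensions [L M T^-2].

Left side: [L M T^-2]
Right side: [I L]

The two sides have different dimensions, so the equation is NOT dimensionally consistent.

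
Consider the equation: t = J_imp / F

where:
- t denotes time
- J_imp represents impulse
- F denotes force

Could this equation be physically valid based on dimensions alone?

Yes

t (time) has dimensions [T].
J_imp (impulse) has dimensions [L M T^-1].
F (force) has dimensions [L M T^-2].

Left side: [T]
Right side: [T]

Both sides have the same dimensions, so the equation is dimensionally consistent.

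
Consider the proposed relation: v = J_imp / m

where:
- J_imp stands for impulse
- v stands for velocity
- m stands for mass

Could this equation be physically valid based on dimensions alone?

Yes

J_imp (impulse) has dimensions [L M T^-1].
v (velocity) has dimensions [L T^-1].
m (mass) has dimensions [M].

Left side: [L T^-1]
Right side: [L T^-1]

Both sides have the same dimensions, so the equation is dimensionally consistent.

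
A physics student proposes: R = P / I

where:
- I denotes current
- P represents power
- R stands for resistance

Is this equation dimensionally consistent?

No

I (current) has dimensions [I].
P (power) has dimensions [L^2 M T^-3].
R (resistance) has dimensions [I^-2 L^2 M T^-3].

Left side: [I^-2 L^2 M T^-3]
Right side: [I^-1 L^2 M T^-3]

The two sides have different dimensions, so the equation is NOT dimensionally consistent.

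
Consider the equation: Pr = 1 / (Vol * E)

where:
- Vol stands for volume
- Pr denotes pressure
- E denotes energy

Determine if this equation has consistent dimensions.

No

Vol (volume) has dimensions [L^3].
Pr (pressure) has dimensions [L^-1 M T^-2].
E (energy) has dimensions [L^2 M T^-2].

Left side: [L^-1 M T^-2]
Right side: [L^-5 M^-1 T^2]

The two sides have different dimensions, so the equation is NOT dimensionally consistent.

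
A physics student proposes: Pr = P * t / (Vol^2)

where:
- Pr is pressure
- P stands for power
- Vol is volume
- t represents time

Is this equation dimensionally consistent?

No

Pr (pressure) has dimensions [L^-1 M T^-2].
P (power) has dimensions [L^2 M T^-3].
Vol (volume) has dimensions [L^3].
t (time) has dimensions [T].

Left side: [L^-1 M T^-2]
Right side: [L^-4 M T^-2]

The two sides have different dimensions, so the equation is NOT dimensionally consistent.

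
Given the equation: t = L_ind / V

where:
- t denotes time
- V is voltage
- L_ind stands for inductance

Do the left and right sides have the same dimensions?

No

t (time) has dimensions [T].
V (voltage) has dimensions [I^-1 L^2 M T^-3].
L_ind (inductance) has dimensions [I^-2 L^2 M T^-2].

Left side: [T]
Right side: [I^-1 T]

The two sides have different dimensions, so the equation is NOT dimensionally consistent.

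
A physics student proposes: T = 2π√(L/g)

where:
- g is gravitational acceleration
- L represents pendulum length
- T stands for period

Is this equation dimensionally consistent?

Yes

g (gravitational acceleration) has dimensions [L T^-2].
L (pendulum length) has dimensions [L].
T (period) has dimensions [T].

Left side: [T]
Right side: [T]

Both sides have the same dimensions, so the equation is dimensionally consistent.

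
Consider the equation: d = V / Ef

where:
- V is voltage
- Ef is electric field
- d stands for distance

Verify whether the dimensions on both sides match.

Yes

V (voltage) has dimensions [I^-1 L^2 M T^-3].
Ef (electric field) has dimensions [I^-1 L M T^-3].
d (distance) has dimensions [L].

Left side: [L]
Right side: [L]

Both sides have the same dimensions, so the equation is dimensionally consistent.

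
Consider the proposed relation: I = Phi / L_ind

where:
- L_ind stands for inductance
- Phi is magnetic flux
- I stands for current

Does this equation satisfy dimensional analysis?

Yes

L_ind (inductance) has dimensions [I^-2 L^2 M T^-2].
Phi (magnetic flux) has dimensions [I^-1 L^2 M T^-2].
I (current) has dimensions [I].

Left side: [I]
Right side: [I]

Both sides have the same dimensions, so the equation is dimensionally consistent.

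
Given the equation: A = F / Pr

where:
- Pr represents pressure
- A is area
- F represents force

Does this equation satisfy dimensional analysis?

Yes

Pr (pressure) has dimensions [L^-1 M T^-2].
A (area) has dimensions [L^2].
F (force) has dimensions [L M T^-2].

Left side: [L^2]
Right side: [L^2]

Both sides have the same dimensions, so the equation is dimensionally consistent.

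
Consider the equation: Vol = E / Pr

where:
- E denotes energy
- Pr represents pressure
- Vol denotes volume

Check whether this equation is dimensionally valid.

Yes

E (energy) has dimensions [L^2 M T^-2].
Pr (pressure) has dimensions [L^-1 M T^-2].
Vol (volume) has dimensions [L^3].

Left side: [L^3]
Right side: [L^3]

Both sides have the same dimensions, so the equation is dimensionally consistent.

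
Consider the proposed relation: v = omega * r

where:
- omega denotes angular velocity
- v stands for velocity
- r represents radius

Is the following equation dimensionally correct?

Yes

omega (angular velocity) has dimensions [T^-1].
v (velocity) has dimensions [L T^-1].
r (radius) has dimensions [L].

Left side: [L T^-1]
Right side: [L T^-1]

Both sides have the same dimensions, so the equation is dimensionally consistent.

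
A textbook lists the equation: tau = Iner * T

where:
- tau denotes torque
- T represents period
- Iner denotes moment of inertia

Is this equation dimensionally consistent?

No

tau (torque) has dimensions [L^2 M T^-2].
T (period) has dimensions [T].
Iner (moment of inertia) has dimensions [L^2 M].

Left side: [L^2 M T^-2]
Right side: [L^2 M T]

The two sides have different dimensions, so the equation is NOT dimensionally consistent.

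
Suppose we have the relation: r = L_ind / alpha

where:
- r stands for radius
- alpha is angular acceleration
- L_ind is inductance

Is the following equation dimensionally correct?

No

r (radius) has dimensions [L].
alpha (angular acceleration) has dimensions [T^-2].
L_ind (inductance) has dimensions [I^-2 L^2 M T^-2].

Left side: [L]
Right side: [I^-2 L^2 M]

The two sides have different dimensions, so the equation is NOT dimensionally consistent.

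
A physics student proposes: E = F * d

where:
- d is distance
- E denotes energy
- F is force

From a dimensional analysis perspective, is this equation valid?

Yes

d (distance) has dimensions [L].
E (energy) has dimensions [L^2 M T^-2].
F (force) has dimensions [L M T^-2].

Left side: [L^2 M T^-2]
Right side: [L^2 M T^-2]

Both sides have the same dimensions, so the equation is dimensionally consistent.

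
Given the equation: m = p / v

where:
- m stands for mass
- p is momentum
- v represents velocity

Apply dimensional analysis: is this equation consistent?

Yes

m (mass) has dimensions [M].
p (momentum) has dimensions [L M T^-1].
v (velocity) has dimensions [L T^-1].

Left side: [M]
Right side: [M]

Both sides have the same dimensions, so the equation is dimensionally consistent.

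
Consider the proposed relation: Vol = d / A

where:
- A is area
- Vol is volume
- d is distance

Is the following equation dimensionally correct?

No

A (area) has dimensions [L^2].
Vol (volume) has dimensions [L^3].
d (distance) has dimensions [L].

Left side: [L^3]
Right side: [L^-1]

The two sides have different dimensions, so the equation is NOT dimensionally consistent.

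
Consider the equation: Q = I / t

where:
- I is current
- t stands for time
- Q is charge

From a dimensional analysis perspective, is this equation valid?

No

I (current) has dimensions [I].
t (time) has dimensions [T].
Q (charge) has dimensions [I T].

Left side: [I T]
Right side: [I T^-1]

The two sides have different dimensions, so the equation is NOT dimensionally consistent.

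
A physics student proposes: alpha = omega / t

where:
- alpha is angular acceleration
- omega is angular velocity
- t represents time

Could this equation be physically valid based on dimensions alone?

Yes

alpha (angular acceleration) has dimensions [T^-2].
omega (angular velocity) has dimensions [T^-1].
t (time) has dimensions [T].

Left side: [T^-2]
Right side: [T^-2]

Both sides have the same dimensions, so the equation is dimensionally consistent.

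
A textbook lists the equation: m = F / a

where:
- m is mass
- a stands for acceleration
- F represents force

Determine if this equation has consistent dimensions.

Yes

m (mass) has dimensions [M].
a (acceleration) has dimensions [L T^-2].
F (force) has dimensions [L M T^-2].

Left side: [M]
Right side: [M]

Both sides have the same dimensions, so the equation is dimensionally consistent.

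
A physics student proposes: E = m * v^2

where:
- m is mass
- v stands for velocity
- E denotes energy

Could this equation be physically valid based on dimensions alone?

Yes

m (mass) has dimensions [M].
v (velocity) has dimensions [L T^-1].
E (energy) has dimensions [L^2 M T^-2].

Left side: [L^2 M T^-2]
Right side: [L^2 M T^-2]

Both sides have the same dimensions, so the equation is dimensionally consistent.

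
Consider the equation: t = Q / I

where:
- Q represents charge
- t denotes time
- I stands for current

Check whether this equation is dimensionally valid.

Yes

Q (charge) has dimensions [I T].
t (time) has dimensions [T].
I (current) has dimensions [I].

Left side: [T]
Right side: [T]

Both sides have the same dimensions, so the equation is dimensionally consistent.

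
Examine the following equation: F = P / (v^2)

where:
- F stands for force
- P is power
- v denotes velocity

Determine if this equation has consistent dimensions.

No

F (force) has dimensions [L M T^-2].
P (power) has dimensions [L^2 M T^-3].
v (velocity) has dimensions [L T^-1].

Left side: [L M T^-2]
Right side: [M T^-1]

The two sides have different dimensions, so the equation is NOT dimensionally consistent.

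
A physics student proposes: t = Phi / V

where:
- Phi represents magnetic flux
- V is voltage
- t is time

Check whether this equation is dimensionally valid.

Yes

Phi (magnetic flux) has dimensions [I^-1 L^2 M T^-2].
V (voltage) has dimensions [I^-1 L^2 M T^-3].
t (time) has dimensions [T].

Left side: [T]
Right side: [T]

Both sides have the same dimensions, so the equation is dimensionally consistent.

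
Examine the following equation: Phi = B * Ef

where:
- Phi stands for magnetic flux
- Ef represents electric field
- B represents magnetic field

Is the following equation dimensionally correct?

No

Phi (magnetic flux) has dimensions [I^-1 L^2 M T^-2].
Ef (electric field) has dimensions [I^-1 L M T^-3].
B (magnetic field) has dimensions [I^-1 M T^-2].

Left side: [I^-1 L^2 M T^-2]
Right side: [I^-2 L M^2 T^-5]

The two sides have different dimensions, so the equation is NOT dimensionally consistent.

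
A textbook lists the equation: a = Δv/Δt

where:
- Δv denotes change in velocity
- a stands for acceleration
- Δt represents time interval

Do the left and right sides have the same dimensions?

Yes

Δv (change in velocity) has dimensions [L T^-1].
a (acceleration) has dimensions [L T^-2].
Δt (time interval) has dimensions [T].

Left side: [L T^-2]
Right side: [L T^-2]

Both sides have the same dimensions, so the equation is dimensionally consistent.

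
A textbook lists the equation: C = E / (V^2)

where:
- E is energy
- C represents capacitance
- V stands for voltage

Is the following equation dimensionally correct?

Yes

E (energy) has dimensions [L^2 M T^-2].
C (capacitance) has dimensions [I^2 L^-2 M^-1 T^4].
V (voltage) has dimensions [I^-1 L^2 M T^-3].

Left side: [I^2 L^-2 M^-1 T^4]
Right side: [I^2 L^-2 M^-1 T^4]

Both sides have the same dimensions, so the equation is dimensionally consistent.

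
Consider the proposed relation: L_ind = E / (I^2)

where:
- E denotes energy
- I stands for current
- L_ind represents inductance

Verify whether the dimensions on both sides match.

Yes

E (energy) has dimensions [L^2 M T^-2].
I (current) has dimensions [I].
L_ind (inductance) has dimensions [I^-2 L^2 M T^-2].

Left side: [I^-2 L^2 M T^-2]
Right side: [I^-2 L^2 M T^-2]

Both sides have the same dimensions, so the equation is dimensionally consistent.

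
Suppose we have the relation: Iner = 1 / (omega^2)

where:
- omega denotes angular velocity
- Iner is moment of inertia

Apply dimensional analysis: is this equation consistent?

No

omega (angular velocity) has dimensions [T^-1].
Iner (moment of inertia) has dimensions [L^2 M].

Left side: [L^2 M]
Right side: [T^2]

The two sides have different dimensions, so the equation is NOT dimensionally consistent.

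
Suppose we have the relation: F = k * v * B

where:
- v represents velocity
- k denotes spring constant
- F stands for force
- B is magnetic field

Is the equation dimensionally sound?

No

v (velocity) has dimensions [L T^-1].
k (spring constant) has dimensions [M T^-2].
F (force) has dimensions [L M T^-2].
B (magnetic field) has dimensions [I^-1 M T^-2].

Left side: [L M T^-2]
Right side: [I^-1 L M^2 T^-5]

The two sides have different dimensions, so the equation is NOT dimensionally consistent.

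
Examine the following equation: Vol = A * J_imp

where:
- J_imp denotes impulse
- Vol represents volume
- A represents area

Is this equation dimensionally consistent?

No

J_imp (impulse) has dimensions [L M T^-1].
Vol (volume) has dimensions [L^3].
A (area) has dimensions [L^2].

Left side: [L^3]
Right side: [L^3 M T^-1]

The two sides have different dimensions, so the equation is NOT dimensionally consistent.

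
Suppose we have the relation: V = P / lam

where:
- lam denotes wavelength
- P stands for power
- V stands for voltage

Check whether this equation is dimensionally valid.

No

lam (wavelength) has dimensions [L].
P (power) has dimensions [L^2 M T^-3].
V (voltage) has dimensions [I^-1 L^2 M T^-3].

Left side: [I^-1 L^2 M T^-3]
Right side: [L M T^-3]

The two sides have different dimensions, so the equation is NOT dimensionally consistent.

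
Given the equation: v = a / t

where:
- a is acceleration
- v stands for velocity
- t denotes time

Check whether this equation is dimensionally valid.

No

a (acceleration) has dimensions [L T^-2].
v (velocity) has dimensions [L T^-1].
t (time) has dimensions [T].

Left side: [L T^-1]
Right side: [L T^-3]

The two sides have different dimensions, so the equation is NOT dimensionally consistent.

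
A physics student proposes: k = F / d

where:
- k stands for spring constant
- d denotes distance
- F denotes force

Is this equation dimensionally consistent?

Yes

k (spring constant) has dimensions [M T^-2].
d (distance) has dimensions [L].
F (force) has dimensions [L M T^-2].

Left side: [M T^-2]
Right side: [M T^-2]

Both sides have the same dimensions, so the equation is dimensionally consistent.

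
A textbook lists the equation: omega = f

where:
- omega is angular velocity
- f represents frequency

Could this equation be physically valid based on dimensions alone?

Yes

omega (angular velocity) has dimensions [T^-1].
f (frequency) has dimensions [T^-1].

Left side: [T^-1]
Right side: [T^-1]

Both sides have the same dimensions, so the equation is dimensionally consistent.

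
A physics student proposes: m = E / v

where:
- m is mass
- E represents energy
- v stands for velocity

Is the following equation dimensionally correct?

No

m (mass) has dimensions [M].
E (energy) has dimensions [L^2 M T^-2].
v (velocity) has dimensions [L T^-1].

Left side: [M]
Right side: [L M T^-1]

The two sides have different dimensions, so the equation is NOT dimensionally consistent.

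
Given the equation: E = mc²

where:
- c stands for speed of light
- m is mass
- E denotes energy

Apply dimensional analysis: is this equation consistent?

Yes

c (speed of light) has dimensions [L T^-1].
m (mass) has dimensions [M].
E (energy) has dimensions [L^2 M T^-2].

Left side: [L^2 M T^-2]
Right side: [L^2 M T^-2]

Both sides have the same dimensions, so the equation is dimensionally consistent.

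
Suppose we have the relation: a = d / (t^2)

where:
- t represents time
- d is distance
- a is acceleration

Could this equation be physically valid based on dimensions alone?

Yes

t (time) has dimensions [T].
d (distance) has dimensions [L].
a (acceleration) has dimensions [L T^-2].

Left side: [L T^-2]
Right side: [L T^-2]

Both sides have the same dimensions, so the equation is dimensionally consistent.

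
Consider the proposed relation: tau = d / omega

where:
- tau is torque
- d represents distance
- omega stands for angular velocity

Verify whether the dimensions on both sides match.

No

tau (torque) has dimensions [L^2 M T^-2].
d (distance) has dimensions [L].
omega (angular velocity) has dimensions [T^-1].

Left side: [L^2 M T^-2]
Right side: [L T]

The two sides have different dimensions, so the equation is NOT dimensionally consistent.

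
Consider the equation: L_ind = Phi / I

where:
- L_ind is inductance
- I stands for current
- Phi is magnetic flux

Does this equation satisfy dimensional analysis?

Yes

L_ind (inductance) has dimensions [I^-2 L^2 M T^-2].
I (current) has dimensions [I].
Phi (magnetic flux) has dimensions [I^-1 L^2 M T^-2].

Left side: [I^-2 L^2 M T^-2]
Right side: [I^-2 L^2 M T^-2]

Both sides have the same dimensions, so the equation is dimensionally consistent.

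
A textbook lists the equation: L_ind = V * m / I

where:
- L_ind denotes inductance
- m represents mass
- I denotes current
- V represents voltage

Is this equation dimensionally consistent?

No

L_ind (inductance) has dimensions [I^-2 L^2 M T^-2].
m (mass) has dimensions [M].
I (current) has dimensions [I].
V (voltage) has dimensions [I^-1 L^2 M T^-3].

Left side: [I^-2 L^2 M T^-2]
Right side: [I^-2 L^2 M^2 T^-3]

The two sides have different dimensions, so the equation is NOT dimensionally consistent.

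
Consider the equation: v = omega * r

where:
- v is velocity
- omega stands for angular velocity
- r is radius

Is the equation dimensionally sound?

Yes

v (velocity) has dimensions [L T^-1].
omega (angular velocity) has dimensions [T^-1].
r (radius) has dimensions [L].

Left side: [L T^-1]
Right side: [L T^-1]

Both sides have the same dimensions, so the equation is dimensionally consistent.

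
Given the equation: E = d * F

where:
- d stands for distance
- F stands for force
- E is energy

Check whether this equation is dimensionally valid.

Yes

d (distance) has dimensions [L].
F (force) has dimensions [L M T^-2].
E (energy) has dimensions [L^2 M T^-2].

Left side: [L^2 M T^-2]
Right side: [L^2 M T^-2]

Both sides have the same dimensions, so the equation is dimensionally consistent.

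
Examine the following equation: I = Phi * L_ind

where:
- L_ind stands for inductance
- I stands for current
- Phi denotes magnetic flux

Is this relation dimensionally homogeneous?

No

L_ind (inductance) has dimensions [I^-2 L^2 M T^-2].
I (current) has dimensions [I].
Phi (magnetic flux) has dimensions [I^-1 L^2 M T^-2].

Left side: [I]
Right side: [I^-3 L^4 M^2 T^-4]

The two sides have different dimensions, so the equation is NOT dimensionally consistent.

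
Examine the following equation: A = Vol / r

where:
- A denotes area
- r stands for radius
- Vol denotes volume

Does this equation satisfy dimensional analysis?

Yes

A (area) has dimensions [L^2].
r (radius) has dimensions [L].
Vol (volume) has dimensions [L^3].

Left side: [L^2]
Right side: [L^2]

Both sides have the same dimensions, so the equation is dimensionally consistent.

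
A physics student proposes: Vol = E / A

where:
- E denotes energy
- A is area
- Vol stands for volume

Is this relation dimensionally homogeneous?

No

E (energy) has dimensions [L^2 M T^-2].
A (area) has dimensions [L^2].
Vol (volume) has dimensions [L^3].

Left side: [L^3]
Right side: [M T^-2]

The two sides have different dimensions, so the equation is NOT dimensionally consistent.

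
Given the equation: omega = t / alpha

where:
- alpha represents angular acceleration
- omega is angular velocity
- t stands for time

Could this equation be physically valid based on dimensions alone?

No

alpha (angular acceleration) has dimensions [T^-2].
omega (angular velocity) has dimensions [T^-1].
t (time) has dimensions [T].

Left side: [T^-1]
Right side: [T^3]

The two sides have different dimensions, so the equation is NOT dimensionally consistent.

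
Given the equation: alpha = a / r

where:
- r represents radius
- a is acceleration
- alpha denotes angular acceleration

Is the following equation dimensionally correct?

Yes

r (radius) has dimensions [L].
a (acceleration) has dimensions [L T^-2].
alpha (angular acceleration) has dimensions [T^-2].

Left side: [T^-2]
Right side: [T^-2]

Both sides have the same dimensions, so the equation is dimensionally consistent.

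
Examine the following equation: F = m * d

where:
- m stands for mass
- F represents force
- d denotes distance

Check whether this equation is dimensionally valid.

No

m (mass) has dimensions [M].
F (force) has dimensions [L M T^-2].
d (distance) has dimensions [L].

Left side: [L M T^-2]
Right side: [L M]

The two sides have different dimensions, so the equation is NOT dimensionally consistent.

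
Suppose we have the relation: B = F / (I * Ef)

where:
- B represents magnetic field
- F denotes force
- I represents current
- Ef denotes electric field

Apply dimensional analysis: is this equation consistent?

No

B (magnetic field) has dimensions [I^-1 M T^-2].
F (force) has dimensions [L M T^-2].
I (current) has dimensions [I].
Ef (electric field) has dimensions [I^-1 L M T^-3].

Left side: [I^-1 M T^-2]
Right side: [T]

The two sides have different dimensions, so the equation is NOT dimensionally consistent.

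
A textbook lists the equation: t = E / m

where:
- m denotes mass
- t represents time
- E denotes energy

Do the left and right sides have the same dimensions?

No

m (mass) has dimensions [M].
t (time) has dimensions [T].
E (energy) has dimensions [L^2 M T^-2].

Left side: [T]
Right side: [L^2 T^-2]

The two sides have different dimensions, so the equation is NOT dimensionally consistent.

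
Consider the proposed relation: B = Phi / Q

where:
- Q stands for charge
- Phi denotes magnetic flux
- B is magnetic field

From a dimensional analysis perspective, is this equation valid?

No

Q (charge) has dimensions [I T].
Phi (magnetic flux) has dimensions [I^-1 L^2 M T^-2].
B (magnetic field) has dimensions [I^-1 M T^-2].

Left side: [I^-1 M T^-2]
Right side: [I^-2 L^2 M T^-3]

The two sides have different dimensions, so the equation is NOT dimensionally consistent.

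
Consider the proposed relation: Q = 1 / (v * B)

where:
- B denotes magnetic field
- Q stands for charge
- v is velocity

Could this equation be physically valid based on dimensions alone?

No

B (magnetic field) has dimensions [I^-1 M T^-2].
Q (charge) has dimensions [I T].
v (velocity) has dimensions [L T^-1].

Left side: [I T]
Right side: [I L^-1 M^-1 T^3]

The two sides have different dimensions, so the equation is NOT dimensionally consistent.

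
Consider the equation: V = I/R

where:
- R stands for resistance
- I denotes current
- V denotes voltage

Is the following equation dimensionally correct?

No

R (resistance) has dimensions [I^-2 L^2 M T^-3].
I (current) has dimensions [I].
V (voltage) has dimensions [I^-1 L^2 M T^-3].

Left side: [I^-1 L^2 M T^-3]
Right side: [I^3 L^-2 M^-1 T^3]

The two sides have different dimensions, so the equation is NOT dimensionally consistent.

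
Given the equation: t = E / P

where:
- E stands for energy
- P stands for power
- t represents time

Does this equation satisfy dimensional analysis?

Yes

E (energy) has dimensions [L^2 M T^-2].
P (power) has dimensions [L^2 M T^-3].
t (time) has dimensions [T].

Left side: [T]
Right side: [T]

Both sides have the same dimensions, so the equation is dimensionally consistent.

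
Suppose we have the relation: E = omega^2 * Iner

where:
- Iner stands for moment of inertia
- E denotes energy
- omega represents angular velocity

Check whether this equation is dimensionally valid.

Yes

Iner (moment of inertia) has dimensions [L^2 M].
E (energy) has dimensions [L^2 M T^-2].
omega (angular velocity) has dimensions [T^-1].

Left side: [L^2 M T^-2]
Right side: [L^2 M T^-2]

Both sides have the same dimensions, so the equation is dimensionally consistent.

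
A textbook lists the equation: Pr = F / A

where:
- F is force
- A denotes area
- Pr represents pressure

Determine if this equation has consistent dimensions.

Yes

F (force) has dimensions [L M T^-2].
A (area) has dimensions [L^2].
Pr (pressure) has dimensions [L^-1 M T^-2].

Left side: [L^-1 M T^-2]
Right side: [L^-1 M T^-2]

Both sides have the same dimensions, so the equation is dimensionally consistent.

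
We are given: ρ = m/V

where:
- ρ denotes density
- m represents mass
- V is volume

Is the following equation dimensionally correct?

Yes

ρ (density) has dimensions [L^-3 M].
m (mass) has dimensions [M].
V (volume) has dimensions [L^3].

Left side: [L^-3 M]
Right side: [L^-3 M]

Both sides have the same dimensions, so the equation is dimensionally consistent.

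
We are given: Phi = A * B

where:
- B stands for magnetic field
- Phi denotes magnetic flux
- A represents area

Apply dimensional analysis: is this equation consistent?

Yes

B (magnetic field) has dimensions [I^-1 M T^-2].
Phi (magnetic flux) has dimensions [I^-1 L^2 M T^-2].
A (area) has dimensions [L^2].

Left side: [I^-1 L^2 M T^-2]
Right side: [I^-1 L^2 M T^-2]

Both sides have the same dimensions, so the equation is dimensionally consistent.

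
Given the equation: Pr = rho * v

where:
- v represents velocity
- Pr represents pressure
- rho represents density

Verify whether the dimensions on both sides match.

No

v (velocity) has dimensions [L T^-1].
Pr (pressure) has dimensions [L^-1 M T^-2].
rho (density) has dimensions [L^-3 M].

Left side: [L^-1 M T^-2]
Right side: [L^-2 M T^-1]

The two sides have different dimensions, so the equation is NOT dimensionally consistent.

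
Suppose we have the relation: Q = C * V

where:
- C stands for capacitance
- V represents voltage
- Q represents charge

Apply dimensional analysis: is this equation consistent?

Yes

C (capacitance) has dimensions [I^2 L^-2 M^-1 T^4].
V (voltage) has dimensions [I^-1 L^2 M T^-3].
Q (charge) has dimensions [I T].

Left side: [I T]
Right side: [I T]

Both sides have the same dimensions, so the equation is dimensionally consistent.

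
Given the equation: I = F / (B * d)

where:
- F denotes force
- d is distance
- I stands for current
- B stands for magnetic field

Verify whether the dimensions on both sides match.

Yes

F (force) has dimensions [L M T^-2].
d (distance) has dimensions [L].
I (current) has dimensions [I].
B (magnetic field) has dimensions [I^-1 M T^-2].

Left side: [I]
Right side: [I]

Both sides have the same dimensions, so the equation is dimensionally consistent.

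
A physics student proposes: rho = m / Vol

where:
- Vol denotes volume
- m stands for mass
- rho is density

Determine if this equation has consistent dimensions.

Yes

Vol (volume) has dimensions [L^3].
m (mass) has dimensions [M].
rho (density) has dimensions [L^-3 M].

Left side: [L^-3 M]
Right side: [L^-3 M]

Both sides have the same dimensions, so the equation is dimensionally consistent.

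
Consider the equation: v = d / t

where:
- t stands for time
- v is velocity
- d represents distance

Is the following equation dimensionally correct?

Yes

t (time) has dimensions [T].
v (velocity) has dimensions [L T^-1].
d (distance) has dimensions [L].

Left side: [L T^-1]
Right side: [L T^-1]

Both sides have the same dimensions, so the equation is dimensionally consistent.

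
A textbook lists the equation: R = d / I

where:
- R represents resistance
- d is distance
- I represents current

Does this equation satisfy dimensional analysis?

No

R (resistance) has dimensions [I^-2 L^2 M T^-3].
d (distance) has dimensions [L].
I (current) has dimensions [I].

Left side: [I^-2 L^2 M T^-3]
Right side: [I^-1 L]

The two sides have different dimensions, so the equation is NOT dimensionally consistent.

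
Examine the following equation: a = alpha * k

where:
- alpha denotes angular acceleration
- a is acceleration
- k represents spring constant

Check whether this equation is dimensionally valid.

No

alpha (angular acceleration) has dimensions [T^-2].
a (acceleration) has dimensions [L T^-2].
k (spring constant) has dimensions [M T^-2].

Left side: [L T^-2]
Right side: [M T^-4]

The two sides have different dimensions, so the equation is NOT dimensionally consistent.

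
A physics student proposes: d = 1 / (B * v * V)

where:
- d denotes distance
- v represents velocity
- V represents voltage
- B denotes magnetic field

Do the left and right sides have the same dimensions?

No

d (distance) has dimensions [L].
v (velocity) has dimensions [L T^-1].
V (voltage) has dimensions [I^-1 L^2 M T^-3].
B (magnetic field) has dimensions [I^-1 M T^-2].

Left side: [L]
Right side: [I^2 L^-3 M^-2 T^6]

The two sides have different dimensions, so the equation is NOT dimensionally consistent.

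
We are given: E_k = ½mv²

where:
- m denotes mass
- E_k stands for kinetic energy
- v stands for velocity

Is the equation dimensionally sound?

Yes

m (mass) has dimensions [M].
E_k (kinetic energy) has dimensions [L^2 M T^-2].
v (velocity) has dimensions [L T^-1].

Left side: [L^2 M T^-2]
Right side: [L^2 M T^-2]

Both sides have the same dimensions, so the equation is dimensionally consistent.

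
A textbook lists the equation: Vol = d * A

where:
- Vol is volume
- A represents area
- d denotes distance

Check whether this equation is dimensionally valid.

Yes

Vol (volume) has dimensions [L^3].
A (area) has dimensions [L^2].
d (distance) has dimensions [L].

Left side: [L^3]
Right side: [L^3]

Both sides have the same dimensions, so the equation is dimensionally consistent.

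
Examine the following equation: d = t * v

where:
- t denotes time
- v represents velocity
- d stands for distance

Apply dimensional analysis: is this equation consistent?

Yes

t (time) has dimensions [T].
v (velocity) has dimensions [L T^-1].
d (distance) has dimensions [L].

Left side: [L]
Right side: [L]

Both sides have the same dimensions, so the equation is dimensionally consistent.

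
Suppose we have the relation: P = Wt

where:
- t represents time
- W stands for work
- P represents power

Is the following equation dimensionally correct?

No

t (time) has dimensions [T].
W (work) has dimensions [L^2 M T^-2].
P (power) has dimensions [L^2 M T^-3].

Left side: [L^2 M T^-3]
Right side: [L^2 M T^-1]

The two sides have different dimensions, so the equation is NOT dimensionally consistent.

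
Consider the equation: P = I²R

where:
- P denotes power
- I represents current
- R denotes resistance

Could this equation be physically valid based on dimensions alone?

Yes

P (power) has dimensions [L^2 M T^-3].
I (current) has dimensions [I].
R (resistance) has dimensions [I^-2 L^2 M T^-3].

Left side: [L^2 M T^-3]
Right side: [L^2 M T^-3]

Both sides have the same dimensions, so the equation is dimensionally consistent.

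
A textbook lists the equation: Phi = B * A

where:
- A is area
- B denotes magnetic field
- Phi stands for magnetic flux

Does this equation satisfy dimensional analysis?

Yes

A (area) has dimensions [L^2].
B (magnetic field) has dimensions [I^-1 M T^-2].
Phi (magnetic flux) has dimensions [I^-1 L^2 M T^-2].

Left side: [I^-1 L^2 M T^-2]
Right side: [I^-1 L^2 M T^-2]

Both sides have the same dimensions, so the equation is dimensionally consistent.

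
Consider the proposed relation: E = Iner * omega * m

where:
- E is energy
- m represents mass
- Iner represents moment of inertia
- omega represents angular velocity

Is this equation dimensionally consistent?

No

E (energy) has dimensions [L^2 M T^-2].
m (mass) has dimensions [M].
Iner (moment of inertia) has dimensions [L^2 M].
omega (angular velocity) has dimensions [T^-1].

Left side: [L^2 M T^-2]
Right side: [L^2 M^2 T^-1]

The two sides have different dimensions, so the equation is NOT dimensionally consistent.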